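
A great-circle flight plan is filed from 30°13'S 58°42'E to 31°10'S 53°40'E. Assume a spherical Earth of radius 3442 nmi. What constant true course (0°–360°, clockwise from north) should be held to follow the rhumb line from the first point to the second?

257.6°

Meridional parts: M(φ₁)=-0.5537, M(φ₂)=-0.5730 → ΔM = -0.0193;  Δλ = -0.0878 rad
tan C = Δλ / ΔM = +4.5560 → C = 257.62°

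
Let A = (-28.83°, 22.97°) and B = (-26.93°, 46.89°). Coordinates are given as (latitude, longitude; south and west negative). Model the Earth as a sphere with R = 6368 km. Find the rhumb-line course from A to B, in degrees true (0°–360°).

84.9°

Δψ = ln[tan(π/4+φ₂/2)/tan(π/4+φ₁/2)] = +0.0375
Δλ = +0.4175 rad (taken the short way round)
course = atan2(Δλ, Δψ) = 84.86°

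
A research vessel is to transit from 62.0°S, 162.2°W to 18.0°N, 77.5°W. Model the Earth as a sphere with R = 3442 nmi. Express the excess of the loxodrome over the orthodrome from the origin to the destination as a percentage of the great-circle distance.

2.3%

Great circle: σ = 1.8045 rad → d_gc = Rσ = 6211.2 nmi
Rhumb: Δφ = +1.3963, Δλ = +1.4783, Δψ = +1.7084, q = Δφ/Δψ = 0.8173 → d_rh = R√(Δφ²+q²Δλ²) = 6355.3 nmi
Excess = (6355.3 − 6211.2) / 6211.2 = 144.1 / 6211.2 = 2.32% ≈ 2.3%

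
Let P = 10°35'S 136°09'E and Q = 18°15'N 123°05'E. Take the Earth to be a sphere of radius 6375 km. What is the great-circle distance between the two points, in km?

3514 km

Haversine: a = sin²(Δφ/2)+cos φ₁ cos φ₂ sin²(Δλ/2) = 0.07407;  σ = 2·atan2(√a,√(1−a))
σ = 31.586° → d = Rσ = 6375·0.55128 = 3514 km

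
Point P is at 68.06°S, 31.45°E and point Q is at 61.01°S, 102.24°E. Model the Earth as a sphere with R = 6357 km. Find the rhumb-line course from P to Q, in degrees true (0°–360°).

76.9°

Meridional parts: M(φ₁)=-1.6407, M(φ₂)=-1.3528 → ΔM = +0.2880;  Δλ = +1.2355 rad
tan C = Δλ / ΔM = +4.2904 → C = 76.88°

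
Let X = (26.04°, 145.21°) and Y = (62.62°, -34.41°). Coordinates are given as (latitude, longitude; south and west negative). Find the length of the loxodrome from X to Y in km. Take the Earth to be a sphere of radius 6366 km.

14133 km

Rhumb course C = atan2(Δλ, Δψ) with Δψ = ln[tan(π/4+φ₂/2)/tan(π/4+φ₁/2)] = +0.9413, Δλ = -3.1350 → C = 286.71°
d = R·|Δφ| / |cos C| = 6366·0.63844 / 0.28757 = 14133 km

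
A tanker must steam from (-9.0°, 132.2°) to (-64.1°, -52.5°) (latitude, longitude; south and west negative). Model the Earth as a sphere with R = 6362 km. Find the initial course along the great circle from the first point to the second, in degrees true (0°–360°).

θ = atan2( sin Δλ·cos φ₂ ,  cos φ₁ sin φ₂ − sin φ₁ cos φ₂ cos Δλ )
  = atan2(+0.0358, -0.9566) = 177.86°

177.9°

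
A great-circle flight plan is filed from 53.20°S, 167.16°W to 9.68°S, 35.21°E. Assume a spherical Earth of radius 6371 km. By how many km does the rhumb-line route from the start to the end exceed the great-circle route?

2389 km

Great circle: cos σ = sin φ₁ sin φ₂ + cos φ₁ cos φ₂ cos Δλ,  σ = 1.9948 rad → d_gc = 12708.91 km
Rhumb line: Δψ = +0.9309, q = Δφ/Δψ = 0.8160, d_rh = R√(Δφ²+q²Δλ²) = 15098.36 km
Excess = 15098.36 − 12708.91 = 2389.45 ≈ 2389 km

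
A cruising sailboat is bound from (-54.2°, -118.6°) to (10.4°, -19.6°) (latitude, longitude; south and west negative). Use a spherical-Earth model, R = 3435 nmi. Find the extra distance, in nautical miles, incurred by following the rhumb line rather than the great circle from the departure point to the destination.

187 nmi

Great circle: cos σ = sin φ₁ sin φ₂ + cos φ₁ cos φ₂ cos Δλ,  σ = 1.8095 rad → d_gc = 6215.5 nmi
Rhumb line: Δψ = +1.3126, q = Δφ/Δψ = 0.8589, d_rh = R√(Δφ²+q²Δλ²) = 6402.3 nmi
Excess = 6402.3 − 6215.5 = 186.8 ≈ 187 nmi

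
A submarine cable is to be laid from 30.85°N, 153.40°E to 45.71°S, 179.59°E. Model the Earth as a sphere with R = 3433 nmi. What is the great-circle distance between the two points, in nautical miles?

Haversine: a = sin²(Δφ/2)+cos φ₁ cos φ₂ sin²(Δλ/2) = 0.41456;  σ = 2·atan2(√a,√(1−a))
σ = 80.161° → d = Rσ = 3433·1.39907 = 4803 nmi

4803 nmi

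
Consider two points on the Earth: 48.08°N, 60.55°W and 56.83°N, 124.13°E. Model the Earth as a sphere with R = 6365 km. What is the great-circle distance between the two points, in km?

8334 km

Haversine: a = sin²(Δφ/2)+cos φ₁ cos φ₂ sin²(Δλ/2) = 0.37074;  σ = 2·atan2(√a,√(1−a))
σ = 75.018° → d = Rσ = 6365·1.30931 = 8334 km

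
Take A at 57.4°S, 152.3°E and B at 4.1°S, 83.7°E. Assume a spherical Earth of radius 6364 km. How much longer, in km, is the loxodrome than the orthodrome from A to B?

Great circle: cos σ = sin φ₁ sin φ₂ + cos φ₁ cos φ₂ cos Δλ,  σ = 1.3116 rad → d_gc = 8346.9 km
Rhumb line: Δψ = +1.1579, q = Δφ/Δψ = 0.8034, d_rh = R√(Δφ²+q²Δλ²) = 8515.9 km
Excess = 8515.9 − 8346.9 = 169.0 ≈ 169 km

169 km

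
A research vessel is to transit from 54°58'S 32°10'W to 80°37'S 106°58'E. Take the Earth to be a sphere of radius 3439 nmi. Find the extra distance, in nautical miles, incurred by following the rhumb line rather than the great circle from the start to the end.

622 nmi

Great circle: cos σ = sin φ₁ sin φ₂ + cos φ₁ cos φ₂ cos Δλ,  σ = 0.7421 rad → d_gc = 2551.9 nmi
Rhumb line: Δψ = -1.3470, q = Δφ/Δψ = 0.3324, d_rh = R√(Δφ²+q²Δλ²) = 3173.9 nmi
Excess = 3173.9 − 2551.9 = 622.0 ≈ 622 nmi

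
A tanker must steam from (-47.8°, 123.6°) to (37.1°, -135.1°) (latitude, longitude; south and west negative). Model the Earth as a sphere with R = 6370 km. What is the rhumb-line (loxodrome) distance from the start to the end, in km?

13832 km

Rhumb course C = atan2(Δλ, Δψ) with Δψ = ln[tan(π/4+φ₂/2)/tan(π/4+φ₁/2)] = +1.6504, Δλ = +1.7680 → C = 46.97°
d = R·|Δφ| / |cos C| = 6370·1.48178 / 0.68238 = 13832 km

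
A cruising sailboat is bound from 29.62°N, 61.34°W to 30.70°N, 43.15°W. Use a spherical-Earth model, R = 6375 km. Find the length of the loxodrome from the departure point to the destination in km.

1754 km

Rhumb course C = atan2(Δλ, Δψ) with Δψ = ln[tan(π/4+φ₂/2)/tan(π/4+φ₁/2)] = +0.0218, Δλ = +0.3175 → C = 86.07°
d = R·|Δφ| / |cos C| = 6375·0.01885 / 0.06851 = 1754 km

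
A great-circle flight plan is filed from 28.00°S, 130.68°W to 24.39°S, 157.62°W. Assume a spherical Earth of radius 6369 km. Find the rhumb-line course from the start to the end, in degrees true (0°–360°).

278.5°

Meridional parts: M(φ₁)=-0.5094, M(φ₂)=-0.4392 → ΔM = +0.0702;  Δλ = -0.4702 rad
tan C = Δλ / ΔM = -6.6945 → C = 278.50°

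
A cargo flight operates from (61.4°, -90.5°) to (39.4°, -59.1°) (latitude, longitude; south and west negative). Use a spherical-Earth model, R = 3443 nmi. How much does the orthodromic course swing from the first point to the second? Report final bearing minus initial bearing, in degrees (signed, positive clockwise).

Initial bearing θ₁ = atan2(sin Δλ cos φ₂, cos φ₁ sin φ₂ − sin φ₁ cos φ₂ cos Δλ) = 124.36°
Final bearing θ₂ = (initial bearing from the destination back to the start) + 180° = 149.24°
Δθ = θ₂ − θ₁ = +24.9°

+24.9°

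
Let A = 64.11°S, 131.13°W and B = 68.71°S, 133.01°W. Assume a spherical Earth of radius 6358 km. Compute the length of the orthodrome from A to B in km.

517 km

cos σ = sin φ₁ sin φ₂ + cos φ₁ cos φ₂ cos Δλ
      = sin(-64.11°)sin(-68.71°) + cos(-64.11°)cos(-68.71°)cos(-1.88°) = 0.9967
σ = 4.661° → d = Rσ = 6358·0.08134 = 517 km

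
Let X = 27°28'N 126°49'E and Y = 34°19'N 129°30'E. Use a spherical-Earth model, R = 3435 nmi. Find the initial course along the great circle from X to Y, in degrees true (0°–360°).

N = sin Δλ·cos φ₂ = +0.0387;  D = cos φ₁ sin φ₂ − sin φ₁ cos φ₂ cos Δλ = +0.1197
initial course = atan2(N, D) = 17.90°

17.9°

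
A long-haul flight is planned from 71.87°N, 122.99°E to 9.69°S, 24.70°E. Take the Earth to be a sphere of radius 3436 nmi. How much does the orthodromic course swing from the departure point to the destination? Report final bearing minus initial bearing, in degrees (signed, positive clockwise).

-76.5°

At departure: θ₁ = atan2(sin Δλ cos φ₂, cos φ₁ sin φ₂ − sin φ₁ cos φ₂ cos Δλ) = 274.85°
At arrival: θ₂ = atan2(sin Δλ cos φ₁, −cos φ₂ sin φ₁ + sin φ₂ cos φ₁ cos Δλ) = 198.33°
Δθ = θ₂ − θ₁ = -76.5°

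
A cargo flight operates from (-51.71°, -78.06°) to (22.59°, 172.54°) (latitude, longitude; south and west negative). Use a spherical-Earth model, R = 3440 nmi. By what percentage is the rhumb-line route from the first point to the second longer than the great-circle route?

Great circle: σ = 2.0846 rad → d_gc = Rσ = 7171.2 nmi
Rhumb: Δφ = +1.2968, Δλ = -1.9094, Δψ = +1.4629, q = Δφ/Δψ = 0.8865 → d_rh = R√(Δφ²+q²Δλ²) = 7335.0 nmi
Excess = (7335.0 − 7171.2) / 7171.2 = 163.8 / 7171.2 = 2.28% ≈ 2.3%

2.3%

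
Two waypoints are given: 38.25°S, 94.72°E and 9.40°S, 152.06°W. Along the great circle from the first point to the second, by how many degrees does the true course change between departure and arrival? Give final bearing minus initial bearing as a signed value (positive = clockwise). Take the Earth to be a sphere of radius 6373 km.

At departure: θ₁ = atan2(sin Δλ cos φ₂, cos φ₁ sin φ₂ − sin φ₁ cos φ₂ cos Δλ) = 112.15°
At arrival: θ₂ = atan2(sin Δλ cos φ₁, −cos φ₂ sin φ₁ + sin φ₂ cos φ₁ cos Δλ) = 47.50°
Δθ = θ₂ − θ₁ = -64.7°

-64.7°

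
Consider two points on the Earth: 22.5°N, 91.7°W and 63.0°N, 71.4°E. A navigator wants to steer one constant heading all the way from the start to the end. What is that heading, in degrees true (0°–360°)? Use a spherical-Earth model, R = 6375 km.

70.2°

Δψ = ln[tan(π/4+φ₂/2)/tan(π/4+φ₁/2)] = +1.0236
Δλ = +2.8466 rad (taken the short way round)
course = atan2(Δλ, Δψ) = 70.22°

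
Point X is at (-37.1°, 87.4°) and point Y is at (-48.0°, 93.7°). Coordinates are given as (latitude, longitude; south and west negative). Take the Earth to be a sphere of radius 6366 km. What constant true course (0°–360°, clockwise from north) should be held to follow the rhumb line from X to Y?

157.0°

Δψ = ln[tan(π/4+φ₂/2)/tan(π/4+φ₁/2)] = -0.2593
Δλ = +0.1100 rad (taken the short way round)
course = atan2(Δλ, Δψ) = 157.02°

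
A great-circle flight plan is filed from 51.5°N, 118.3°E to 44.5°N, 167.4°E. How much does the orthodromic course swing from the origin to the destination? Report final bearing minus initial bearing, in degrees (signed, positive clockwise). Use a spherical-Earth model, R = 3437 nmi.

Initial bearing θ₁ = atan2(sin Δλ cos φ₂, cos φ₁ sin φ₂ − sin φ₁ cos φ₂ cos Δλ) = 82.51°
Final bearing θ₂ = (initial bearing from the destination back to the start) + 180° = 120.08°
Δθ = θ₂ − θ₁ = +37.6°

+37.6°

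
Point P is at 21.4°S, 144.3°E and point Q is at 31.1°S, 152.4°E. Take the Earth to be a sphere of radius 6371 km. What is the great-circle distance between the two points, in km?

1346 km

Haversine: a = sin²(Δφ/2)+cos φ₁ cos φ₂ sin²(Δλ/2) = 0.01112;  σ = 2·atan2(√a,√(1−a))
σ = 12.109° → d = Rσ = 6371·0.21134 = 1346 km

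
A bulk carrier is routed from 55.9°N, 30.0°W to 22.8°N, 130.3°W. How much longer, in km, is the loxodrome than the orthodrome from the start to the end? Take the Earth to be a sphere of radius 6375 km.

Great circle: cos σ = sin φ₁ sin φ₂ + cos φ₁ cos φ₂ cos Δλ,  σ = 1.3403 rad → d_gc = 8544.3 km
Rhumb line: Δψ = -0.7731, q = Δφ/Δψ = 0.7473, d_rh = R√(Δφ²+q²Δλ²) = 9116.7 km
Excess = 9116.7 − 8544.3 = 572.4 ≈ 572 km

572 km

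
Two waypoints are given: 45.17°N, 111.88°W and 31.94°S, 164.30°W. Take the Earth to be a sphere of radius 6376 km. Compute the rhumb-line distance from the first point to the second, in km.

Rhumb course C = atan2(Δλ, Δψ) with Δψ = ln[tan(π/4+φ₂/2)/tan(π/4+φ₁/2)] = -1.4744, Δλ = -0.9149 → C = 211.82°
d = R·|Δφ| / |cos C| = 6376·1.34582 / 0.84970 = 10099 km

10099 km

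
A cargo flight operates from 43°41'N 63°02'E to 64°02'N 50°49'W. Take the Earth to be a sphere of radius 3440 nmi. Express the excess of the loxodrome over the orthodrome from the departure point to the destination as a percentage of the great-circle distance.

13.3%

Great circle: σ = 1.0554 rad → d_gc = Rσ = 3630.4 nmi
Rhumb: Δφ = +0.3552, Δλ = -1.9871, Δψ = +0.6180, q = Δφ/Δψ = 0.5747 → d_rh = R√(Δφ²+q²Δλ²) = 4114.1 nmi
Excess = (4114.1 − 3630.4) / 3630.4 = 483.7 / 3630.4 = 13.32% ≈ 13.3%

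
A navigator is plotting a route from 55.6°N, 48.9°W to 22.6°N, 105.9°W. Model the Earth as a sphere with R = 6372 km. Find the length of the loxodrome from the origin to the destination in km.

Δψ = ln[tan(π/4+φ₂/2)/tan(π/4+φ₁/2)] = -0.7675;  Δφ = -0.5760 rad,  Δλ = -0.9948 rad
q = Δφ/Δψ = 0.7504
d = R·√(Δφ² + q²Δλ²) = 6372·0.94288 = 6008 km

6008 km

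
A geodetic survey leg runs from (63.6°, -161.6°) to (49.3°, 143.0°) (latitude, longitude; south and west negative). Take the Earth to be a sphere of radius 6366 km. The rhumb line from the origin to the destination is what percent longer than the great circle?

Great circle: σ = 0.5666 rad → d_gc = Rσ = 3607.2 km
Rhumb: Δφ = -0.2496, Δλ = -0.9669, Δψ = -0.4583, q = Δφ/Δψ = 0.5446 → d_rh = R√(Δφ²+q²Δλ²) = 3709.7 km
Excess = (3709.7 − 3607.2) / 3607.2 = 102.5 / 3607.2 = 2.84% ≈ 2.8%

2.8%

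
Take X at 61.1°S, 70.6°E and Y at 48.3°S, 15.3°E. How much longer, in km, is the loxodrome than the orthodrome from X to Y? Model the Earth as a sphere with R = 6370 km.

Great circle: cos σ = sin φ₁ sin φ₂ + cos φ₁ cos φ₂ cos Δλ,  σ = 0.5796 rad → d_gc = 3692.128 km
Rhumb line: Δψ = +0.3907, q = Δφ/Δψ = 0.5718, d_rh = R√(Δφ²+q²Δλ²) = 3792.634 km
Excess = 3792.634 − 3692.128 = 100.506 ≈ 101 km

101 km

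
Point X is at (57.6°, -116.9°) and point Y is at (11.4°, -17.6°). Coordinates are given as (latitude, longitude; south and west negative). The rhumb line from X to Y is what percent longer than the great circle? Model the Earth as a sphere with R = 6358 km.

5.6%

Great circle: σ = 1.4887 rad → d_gc = Rσ = 9465.2 km
Rhumb: Δφ = -0.8063, Δλ = +1.7331, Δψ = -1.0358, q = Δφ/Δψ = 0.7785 → d_rh = R√(Δφ²+q²Δλ²) = 9993.6 km
Excess = (9993.6 − 9465.2) / 9465.2 = 528.4 / 9465.2 = 5.58% ≈ 5.6%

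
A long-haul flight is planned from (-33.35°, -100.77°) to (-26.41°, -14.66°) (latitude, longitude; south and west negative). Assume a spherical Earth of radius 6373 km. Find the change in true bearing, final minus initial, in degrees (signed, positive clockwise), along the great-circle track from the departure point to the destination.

-50.0°

At departure: θ₁ = atan2(sin Δλ cos φ₂, cos φ₁ sin φ₂ − sin φ₁ cos φ₂ cos Δλ) = 110.73°
At arrival: θ₂ = atan2(sin Δλ cos φ₁, −cos φ₂ sin φ₁ + sin φ₂ cos φ₁ cos Δλ) = 60.73°
Δθ = θ₂ − θ₁ = -50.0°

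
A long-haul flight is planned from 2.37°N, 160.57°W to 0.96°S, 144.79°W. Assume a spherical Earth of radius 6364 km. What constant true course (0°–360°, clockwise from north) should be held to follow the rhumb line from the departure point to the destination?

101.9°

Δψ = ln[tan(π/4+φ₂/2)/tan(π/4+φ₁/2)] = -0.0581
Δλ = +0.2754 rad (taken the short way round)
course = atan2(Δλ, Δψ) = 101.92°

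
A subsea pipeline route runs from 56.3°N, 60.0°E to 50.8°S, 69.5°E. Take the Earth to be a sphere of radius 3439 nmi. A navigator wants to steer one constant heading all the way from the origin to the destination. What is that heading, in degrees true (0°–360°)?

175.7°

Meridional parts: M(φ₁)=+1.1945, M(φ₂)=-1.0326 → ΔM = -2.2270;  Δλ = +0.1658 rad
tan C = Δλ / ΔM = -0.0745 → C = 175.74°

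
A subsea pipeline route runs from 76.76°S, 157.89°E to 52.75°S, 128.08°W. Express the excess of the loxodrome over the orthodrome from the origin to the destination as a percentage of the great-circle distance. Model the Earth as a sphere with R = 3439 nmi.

Great circle: σ = 0.6215 rad → d_gc = Rσ = 2137.5 nmi
Rhumb: Δφ = +0.4191, Δλ = +1.2921, Δψ = +1.0661, q = Δφ/Δψ = 0.3931 → d_rh = R√(Δφ²+q²Δλ²) = 2264.4 nmi
Excess = (2264.4 − 2137.5) / 2137.5 = 126.9 / 2137.5 = 5.94% ≈ 5.9%

5.9%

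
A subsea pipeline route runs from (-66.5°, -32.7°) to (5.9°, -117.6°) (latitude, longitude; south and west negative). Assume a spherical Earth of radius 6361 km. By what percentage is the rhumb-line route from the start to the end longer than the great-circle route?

Great circle: σ = 1.6298 rad → d_gc = Rσ = 10367.4 km
Rhumb: Δφ = +1.2636, Δλ = -1.4818, Δψ = +1.6734, q = Δφ/Δψ = 0.7551 → d_rh = R√(Δφ²+q²Δλ²) = 10736.3 km
Excess = (10736.3 − 10367.4) / 10367.4 = 368.9 / 10367.4 = 3.56% ≈ 3.6%

3.6%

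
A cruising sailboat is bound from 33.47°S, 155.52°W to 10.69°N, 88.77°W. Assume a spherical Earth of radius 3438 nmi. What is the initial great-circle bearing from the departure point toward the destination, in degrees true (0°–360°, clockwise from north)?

67.8°

θ = atan2( sin Δλ·cos φ₂ ,  cos φ₁ sin φ₂ − sin φ₁ cos φ₂ cos Δλ )
  = atan2(+0.9028, +0.3687) = 67.79°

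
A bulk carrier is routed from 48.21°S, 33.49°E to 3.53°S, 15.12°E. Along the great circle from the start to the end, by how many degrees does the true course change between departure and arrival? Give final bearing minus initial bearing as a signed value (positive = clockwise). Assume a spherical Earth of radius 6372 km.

+8.7°

Initial bearing θ₁ = atan2(sin Δλ cos φ₂, cos φ₁ sin φ₂ − sin φ₁ cos φ₂ cos Δλ) = 334.69°
Final bearing θ₂ = (initial bearing from the destination back to the start) + 180° = 343.42°
Δθ = θ₂ − θ₁ = +8.7°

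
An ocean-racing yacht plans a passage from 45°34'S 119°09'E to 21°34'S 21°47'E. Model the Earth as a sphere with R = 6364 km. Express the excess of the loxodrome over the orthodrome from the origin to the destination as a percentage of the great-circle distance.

Great circle: σ = 1.3908 rad → d_gc = Rσ = 8851.2 km
Rhumb: Δφ = +0.4189, Δλ = -1.6994, Δψ = +0.5098, q = Δφ/Δψ = 0.8216 → d_rh = R√(Δφ²+q²Δλ²) = 9277.2 km
Excess = (9277.2 − 8851.2) / 8851.2 = 426.0 / 8851.2 = 4.81% ≈ 4.8%

4.8%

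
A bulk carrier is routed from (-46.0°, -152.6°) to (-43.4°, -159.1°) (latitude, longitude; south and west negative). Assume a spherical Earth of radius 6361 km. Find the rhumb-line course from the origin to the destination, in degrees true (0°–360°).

299.4°

Meridional parts: M(φ₁)=-0.9063, M(φ₂)=-0.8424 → ΔM = +0.0639;  Δλ = -0.1134 rad
tan C = Δλ / ΔM = -1.7765 → C = 299.37°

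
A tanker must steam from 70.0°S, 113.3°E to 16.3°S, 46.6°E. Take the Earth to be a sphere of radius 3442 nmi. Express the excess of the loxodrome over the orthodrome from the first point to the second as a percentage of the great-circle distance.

Great circle: σ = 1.1663 rad → d_gc = Rσ = 4014.3 nmi
Rhumb: Δφ = +0.9372, Δλ = -1.1641, Δψ = +1.4470, q = Δφ/Δψ = 0.6477 → d_rh = R√(Δφ²+q²Δλ²) = 4140.4 nmi
Excess = (4140.4 − 4014.3) / 4014.3 = 126.1 / 4014.3 = 3.14% ≈ 3.1%

3.1%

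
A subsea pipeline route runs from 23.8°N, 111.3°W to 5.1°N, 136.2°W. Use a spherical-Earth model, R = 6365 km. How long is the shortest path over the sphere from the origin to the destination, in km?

3377 km

cos σ = sin φ₁ sin φ₂ + cos φ₁ cos φ₂ cos Δλ
      = sin(23.80°)sin(5.10°) + cos(23.80°)cos(5.10°)cos(-24.90°) = 0.8625
σ = 30.402° → d = Rσ = 6365·0.53061 = 3377 km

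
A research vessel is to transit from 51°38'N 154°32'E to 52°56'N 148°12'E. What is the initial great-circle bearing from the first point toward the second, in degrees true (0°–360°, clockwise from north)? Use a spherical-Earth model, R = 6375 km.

291.0°

θ = atan2( sin Δλ·cos φ₂ ,  cos φ₁ sin φ₂ − sin φ₁ cos φ₂ cos Δλ )
  = atan2(-0.0665, +0.0256) = 291.04°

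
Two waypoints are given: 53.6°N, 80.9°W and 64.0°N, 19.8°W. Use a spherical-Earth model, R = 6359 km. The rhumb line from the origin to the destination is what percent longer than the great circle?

3.7%

Great circle: σ = 0.5564 rad → d_gc = Rσ = 3538.2 km
Rhumb: Δφ = +0.1815, Δλ = +1.0664, Δψ = +0.3536, q = Δφ/Δψ = 0.5134 → d_rh = R√(Δφ²+q²Δλ²) = 3667.8 km
Excess = (3667.8 − 3538.2) / 3538.2 = 129.6 / 3538.2 = 3.66% ≈ 3.7%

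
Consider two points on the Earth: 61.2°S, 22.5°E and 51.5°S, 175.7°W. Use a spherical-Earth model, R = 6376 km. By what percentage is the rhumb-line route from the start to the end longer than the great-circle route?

35.0%

Great circle: σ = 1.1583 rad → d_gc = Rσ = 7385.2 km
Rhumb: Δφ = +0.1693, Δλ = +2.8239, Δψ = +0.3076, q = Δφ/Δψ = 0.5504 → d_rh = R√(Δφ²+q²Δλ²) = 9969.7 km
Excess = (9969.7 − 7385.2) / 7385.2 = 2584.5 / 7385.2 = 35.00% ≈ 35.0%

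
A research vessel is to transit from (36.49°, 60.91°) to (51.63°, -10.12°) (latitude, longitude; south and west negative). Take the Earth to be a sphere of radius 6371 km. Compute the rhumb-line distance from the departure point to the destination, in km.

Rhumb course C = atan2(Δλ, Δψ) with Δψ = ln[tan(π/4+φ₂/2)/tan(π/4+φ₁/2)] = +0.3708, Δλ = -1.2397 → C = 286.65°
d = R·|Δφ| / |cos C| = 6371·0.26424 / 0.28658 = 5874 km

5874 km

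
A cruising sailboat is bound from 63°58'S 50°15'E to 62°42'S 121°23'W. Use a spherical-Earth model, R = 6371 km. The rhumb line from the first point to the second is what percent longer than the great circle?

Great circle: σ = 0.9282 rad → d_gc = Rσ = 5913.4 km
Rhumb: Δφ = +0.0221, Δλ = -2.9956, Δψ = +0.0493, q = Δφ/Δψ = 0.4487 → d_rh = R√(Δφ²+q²Δλ²) = 8564.8 km
Excess = (8564.8 − 5913.4) / 5913.4 = 2651.4 / 5913.4 = 44.84% ≈ 44.8%

44.8%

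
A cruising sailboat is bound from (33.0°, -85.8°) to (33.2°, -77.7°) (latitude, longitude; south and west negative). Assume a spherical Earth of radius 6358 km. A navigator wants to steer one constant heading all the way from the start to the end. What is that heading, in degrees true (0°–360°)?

Δψ = ln[tan(π/4+φ₂/2)/tan(π/4+φ₁/2)] = +0.0042
Δλ = +0.1414 rad (taken the short way round)
course = atan2(Δλ, Δψ) = 88.31°

88.3°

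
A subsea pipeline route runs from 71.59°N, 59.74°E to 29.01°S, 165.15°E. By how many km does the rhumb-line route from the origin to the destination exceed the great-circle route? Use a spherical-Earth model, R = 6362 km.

614 km

Great circle: cos σ = sin φ₁ sin φ₂ + cos φ₁ cos φ₂ cos Δλ,  σ = 2.1336 rad → d_gc = 13573.8 km
Rhumb line: Δψ = -2.3493, q = Δφ/Δψ = 0.7474, d_rh = R√(Δφ²+q²Δλ²) = 14188.0 km
Excess = 14188.0 − 13573.8 = 614.2 ≈ 614 km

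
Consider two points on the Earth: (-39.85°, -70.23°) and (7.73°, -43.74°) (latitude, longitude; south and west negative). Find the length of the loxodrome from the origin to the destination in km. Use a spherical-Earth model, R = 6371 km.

5955 km

Rhumb course C = atan2(Δλ, Δψ) with Δψ = ln[tan(π/4+φ₂/2)/tan(π/4+φ₁/2)] = +0.8948, Δλ = +0.4623 → C = 27.32°
d = R·|Δφ| / |cos C| = 6371·0.83043 / 0.88842 = 5955 km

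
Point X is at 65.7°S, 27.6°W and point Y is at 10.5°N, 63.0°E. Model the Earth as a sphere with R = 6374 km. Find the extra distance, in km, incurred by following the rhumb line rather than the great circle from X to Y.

412 km

Great circle: cos σ = sin φ₁ sin φ₂ + cos φ₁ cos φ₂ cos Δλ,  σ = 1.7420 rad → d_gc = 11103.2 km
Rhumb line: Δψ = +1.7200, q = Δφ/Δψ = 0.7732, d_rh = R√(Δφ²+q²Δλ²) = 11514.9 km
Excess = 11514.9 − 11103.2 = 411.7 ≈ 412 km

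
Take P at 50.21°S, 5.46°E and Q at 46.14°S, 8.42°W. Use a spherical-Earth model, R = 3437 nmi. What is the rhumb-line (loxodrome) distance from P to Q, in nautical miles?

606 nmi

Δψ = ln[tan(π/4+φ₂/2)/tan(π/4+φ₁/2)] = +0.1066;  Δφ = +0.0710 rad,  Δλ = -0.2423 rad
q = Δφ/Δψ = 0.6664
d = R·√(Δφ² + q²Δλ²) = 3437·0.17637 = 606 nmi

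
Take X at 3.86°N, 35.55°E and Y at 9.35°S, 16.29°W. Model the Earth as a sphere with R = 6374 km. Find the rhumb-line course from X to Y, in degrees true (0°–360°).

255.7°

Meridional parts: M(φ₁)=+0.0674, M(φ₂)=-0.1639 → ΔM = -0.2313;  Δλ = -0.9048 rad
tan C = Δλ / ΔM = +3.9111 → C = 255.66°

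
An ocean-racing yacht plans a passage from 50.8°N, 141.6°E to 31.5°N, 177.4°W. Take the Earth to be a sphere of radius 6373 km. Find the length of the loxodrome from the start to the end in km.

Δψ = ln[tan(π/4+φ₂/2)/tan(π/4+φ₁/2)] = -0.4528;  Δφ = -0.3368 rad,  Δλ = +0.7156 rad
q = Δφ/Δψ = 0.7439
d = R·√(Δφ² + q²Δλ²) = 6373·0.62994 = 4015 km

4015 km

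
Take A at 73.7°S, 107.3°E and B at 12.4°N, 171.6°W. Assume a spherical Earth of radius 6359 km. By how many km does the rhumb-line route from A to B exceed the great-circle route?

388 km

Great circle: cos σ = sin φ₁ sin φ₂ + cos φ₁ cos φ₂ cos Δλ,  σ = 1.7352 rad → d_gc = 11034.3 km
Rhumb line: Δψ = +2.1616, q = Δφ/Δψ = 0.6952, d_rh = R√(Δφ²+q²Δλ²) = 11422.4 km
Excess = 11422.4 − 11034.3 = 388.1 ≈ 388 km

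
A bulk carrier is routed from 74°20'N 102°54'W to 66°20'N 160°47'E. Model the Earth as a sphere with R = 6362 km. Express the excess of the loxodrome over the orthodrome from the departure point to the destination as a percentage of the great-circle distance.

Great circle: σ = 0.5157 rad → d_gc = Rσ = 3280.9 km
Rhumb: Δφ = -0.1396, Δλ = -1.6810, Δψ = -0.4206, q = Δφ/Δψ = 0.3319 → d_rh = R√(Δφ²+q²Δλ²) = 3659.5 km
Excess = (3659.5 − 3280.9) / 3280.9 = 378.6 / 3280.9 = 11.54% ≈ 11.5%

11.5%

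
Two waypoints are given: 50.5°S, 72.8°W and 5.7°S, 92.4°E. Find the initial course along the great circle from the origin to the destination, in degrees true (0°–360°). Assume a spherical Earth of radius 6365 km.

162.5°

N = sin Δλ·cos φ₂ = +0.2542;  D = cos φ₁ sin φ₂ − sin φ₁ cos φ₂ cos Δλ = -0.8055
initial course = atan2(N, D) = 162.49°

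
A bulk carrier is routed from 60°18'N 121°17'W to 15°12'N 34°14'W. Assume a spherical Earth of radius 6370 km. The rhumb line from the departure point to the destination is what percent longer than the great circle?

4.6%

Great circle: σ = 1.3157 rad → d_gc = Rσ = 8380.9 km
Rhumb: Δφ = -0.7871, Δλ = +1.5193, Δψ = -1.0590, q = Δφ/Δψ = 0.7433 → d_rh = R√(Δφ²+q²Δλ²) = 8768.5 km
Excess = (8768.5 − 8380.9) / 8380.9 = 387.6 / 8380.9 = 4.62% ≈ 4.6%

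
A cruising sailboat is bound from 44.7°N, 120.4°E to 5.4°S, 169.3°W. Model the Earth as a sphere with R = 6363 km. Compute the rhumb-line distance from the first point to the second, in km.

Rhumb course C = atan2(Δλ, Δψ) with Δψ = ln[tan(π/4+φ₂/2)/tan(π/4+φ₁/2)] = -0.9684, Δλ = +1.2270 → C = 128.28°
d = R·|Δφ| / |cos C| = 6363·0.87441 / 0.61953 = 8981 km

8981 km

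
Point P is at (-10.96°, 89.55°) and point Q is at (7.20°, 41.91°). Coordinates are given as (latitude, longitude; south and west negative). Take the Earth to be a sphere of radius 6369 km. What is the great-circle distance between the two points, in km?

5643 km

Haversine: a = sin²(Δφ/2)+cos φ₁ cos φ₂ sin²(Δλ/2) = 0.18377;  σ = 2·atan2(√a,√(1−a))
σ = 50.769° → d = Rσ = 6369·0.88608 = 5643 km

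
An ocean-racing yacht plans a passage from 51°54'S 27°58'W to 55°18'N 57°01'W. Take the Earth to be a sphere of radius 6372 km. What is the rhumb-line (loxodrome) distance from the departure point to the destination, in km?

Δψ = ln[tan(π/4+φ₂/2)/tan(π/4+φ₁/2)] = +2.2267;  Δφ = +1.8710 rad,  Δλ = -0.5070 rad
q = Δφ/Δψ = 0.8402
d = R·√(Δφ² + q²Δλ²) = 6372·1.91888 = 12227 km

12227 km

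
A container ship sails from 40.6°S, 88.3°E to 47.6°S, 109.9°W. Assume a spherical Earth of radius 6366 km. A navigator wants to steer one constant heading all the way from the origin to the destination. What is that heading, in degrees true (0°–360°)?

93.5°

Meridional parts: M(φ₁)=-0.7766, M(φ₂)=-0.9471 → ΔM = -0.1704;  Δλ = +2.8239 rad
tan C = Δλ / ΔM = -16.5692 → C = 93.45°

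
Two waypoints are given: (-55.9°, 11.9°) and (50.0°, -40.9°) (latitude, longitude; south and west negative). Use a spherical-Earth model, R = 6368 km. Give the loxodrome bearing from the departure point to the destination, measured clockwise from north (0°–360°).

Δψ = ln[tan(π/4+φ₂/2)/tan(π/4+φ₁/2)] = +2.1926
Δλ = -0.9215 rad (taken the short way round)
course = atan2(Δλ, Δψ) = 337.20°

337.2°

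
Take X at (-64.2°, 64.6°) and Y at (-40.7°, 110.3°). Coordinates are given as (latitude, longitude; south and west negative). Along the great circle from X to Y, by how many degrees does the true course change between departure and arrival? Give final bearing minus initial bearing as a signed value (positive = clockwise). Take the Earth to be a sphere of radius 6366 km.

-37.7°

At departure: θ₁ = atan2(sin Δλ cos φ₂, cos φ₁ sin φ₂ − sin φ₁ cos φ₂ cos Δλ) = 70.43°
At arrival: θ₂ = atan2(sin Δλ cos φ₁, −cos φ₂ sin φ₁ + sin φ₂ cos φ₁ cos Δλ) = 32.75°
Δθ = θ₂ − θ₁ = -37.7°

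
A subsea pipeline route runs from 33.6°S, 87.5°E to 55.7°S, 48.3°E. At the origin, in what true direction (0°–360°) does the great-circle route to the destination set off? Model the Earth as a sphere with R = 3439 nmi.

218.6°

N = sin Δλ·cos φ₂ = -0.3562;  D = cos φ₁ sin φ₂ − sin φ₁ cos φ₂ cos Δλ = -0.4464
initial course = atan2(N, D) = 218.58°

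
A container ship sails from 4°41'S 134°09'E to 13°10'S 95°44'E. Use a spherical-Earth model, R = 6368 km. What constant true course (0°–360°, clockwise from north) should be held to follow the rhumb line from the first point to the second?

Meridional parts: M(φ₁)=-0.0818, M(φ₂)=-0.2319 → ΔM = -0.1500;  Δλ = -0.6705 rad
tan C = Δλ / ΔM = +4.4694 → C = 257.39°

257.4°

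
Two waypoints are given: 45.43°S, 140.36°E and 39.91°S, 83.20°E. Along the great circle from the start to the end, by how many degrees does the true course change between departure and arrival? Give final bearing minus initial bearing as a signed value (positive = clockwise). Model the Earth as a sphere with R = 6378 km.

At departure: θ₁ = atan2(sin Δλ cos φ₂, cos φ₁ sin φ₂ − sin φ₁ cos φ₂ cos Δλ) = 256.57°
At arrival: θ₂ = atan2(sin Δλ cos φ₁, −cos φ₂ sin φ₁ + sin φ₂ cos φ₁ cos Δλ) = 297.14°
Δθ = θ₂ − θ₁ = +40.6°

+40.6°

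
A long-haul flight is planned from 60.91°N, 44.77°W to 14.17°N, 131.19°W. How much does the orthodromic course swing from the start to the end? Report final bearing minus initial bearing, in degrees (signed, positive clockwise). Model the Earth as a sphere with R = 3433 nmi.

At departure: θ₁ = atan2(sin Δλ cos φ₂, cos φ₁ sin φ₂ − sin φ₁ cos φ₂ cos Δλ) = 273.91°
At arrival: θ₂ = atan2(sin Δλ cos φ₁, −cos φ₂ sin φ₁ + sin φ₂ cos φ₁ cos Δλ) = 210.02°
Δθ = θ₂ − θ₁ = -63.9°

-63.9°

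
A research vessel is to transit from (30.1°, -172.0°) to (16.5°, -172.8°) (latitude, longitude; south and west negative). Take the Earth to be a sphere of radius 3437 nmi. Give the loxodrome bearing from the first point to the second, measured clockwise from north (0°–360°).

Meridional parts: M(φ₁)=+0.5513, M(φ₂)=+0.2920 → ΔM = -0.2593;  Δλ = -0.0140 rad
tan C = Δλ / ΔM = +0.0539 → C = 183.08°

183.1°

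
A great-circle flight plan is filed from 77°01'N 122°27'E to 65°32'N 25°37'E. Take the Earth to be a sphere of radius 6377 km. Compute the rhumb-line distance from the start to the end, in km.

3586 km

Δψ = ln[tan(π/4+φ₂/2)/tan(π/4+φ₁/2)] = -0.6447;  Δφ = -0.2004 rad,  Δλ = -1.6901 rad
q = Δφ/Δψ = 0.3109
d = R·√(Δφ² + q²Δλ²) = 6377·0.56232 = 3586 km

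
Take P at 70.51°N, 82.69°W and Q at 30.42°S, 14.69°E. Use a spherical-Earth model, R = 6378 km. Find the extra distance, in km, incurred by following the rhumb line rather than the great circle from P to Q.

465 km

Great circle: cos σ = sin φ₁ sin φ₂ + cos φ₁ cos φ₂ cos Δλ,  σ = 2.1110 rad → d_gc = 13463.7 km
Rhumb line: Δψ = -2.3196, q = Δφ/Δψ = 0.7594, d_rh = R√(Δφ²+q²Δλ²) = 13928.5 km
Excess = 13928.5 − 13463.7 = 464.8 ≈ 465 km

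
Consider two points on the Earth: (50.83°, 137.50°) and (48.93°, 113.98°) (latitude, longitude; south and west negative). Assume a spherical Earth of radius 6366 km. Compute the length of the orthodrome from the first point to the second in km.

cos σ = sin φ₁ sin φ₂ + cos φ₁ cos φ₂ cos Δλ
      = sin(50.83°)sin(48.93°) + cos(50.83°)cos(48.93°)cos(-23.52°) = 0.9650
σ = 15.209° → d = Rσ = 6366·0.26545 = 1690 km

1690 km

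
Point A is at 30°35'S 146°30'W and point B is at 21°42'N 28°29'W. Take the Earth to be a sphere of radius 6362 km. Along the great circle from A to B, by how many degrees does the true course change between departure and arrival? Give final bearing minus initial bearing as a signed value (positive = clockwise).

Initial bearing θ₁ = atan2(sin Δλ cos φ₂, cos φ₁ sin φ₂ − sin φ₁ cos φ₂ cos Δλ) = 83.31°
Final bearing θ₂ = (initial bearing from the destination back to the start) + 180° = 66.96°
Δθ = θ₂ − θ₁ = -16.3°

-16.3°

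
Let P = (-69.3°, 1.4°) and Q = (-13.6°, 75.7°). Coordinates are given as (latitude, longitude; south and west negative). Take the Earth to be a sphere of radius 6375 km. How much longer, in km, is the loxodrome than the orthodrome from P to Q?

303 km

Great circle: cos σ = sin φ₁ sin φ₂ + cos φ₁ cos φ₂ cos Δλ,  σ = 1.2525 rad → d_gc = 7984.8 km
Rhumb line: Δψ = +1.4607, q = Δφ/Δψ = 0.6656, d_rh = R√(Δφ²+q²Δλ²) = 8287.5 km
Excess = 8287.5 − 7984.8 = 302.7 ≈ 303 km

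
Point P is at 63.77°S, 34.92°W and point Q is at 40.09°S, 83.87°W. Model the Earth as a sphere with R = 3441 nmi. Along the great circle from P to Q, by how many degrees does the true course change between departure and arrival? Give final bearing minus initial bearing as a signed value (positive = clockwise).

At departure: θ₁ = atan2(sin Δλ cos φ₂, cos φ₁ sin φ₂ − sin φ₁ cos φ₂ cos Δλ) = 286.06°
At arrival: θ₂ = atan2(sin Δλ cos φ₁, −cos φ₂ sin φ₁ + sin φ₂ cos φ₁ cos Δλ) = 326.28°
Δθ = θ₂ − θ₁ = +40.2°

+40.2°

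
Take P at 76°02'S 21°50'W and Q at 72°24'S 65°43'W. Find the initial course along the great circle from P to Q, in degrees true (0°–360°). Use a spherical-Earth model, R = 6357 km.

N = sin Δλ·cos φ₂ = -0.2096;  D = cos φ₁ sin φ₂ − sin φ₁ cos φ₂ cos Δλ = -0.0186
initial course = atan2(N, D) = 264.94°

264.9°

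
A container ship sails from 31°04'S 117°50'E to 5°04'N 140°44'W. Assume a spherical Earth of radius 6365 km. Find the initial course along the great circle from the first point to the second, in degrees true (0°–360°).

91.5°

N = sin Δλ·cos φ₂ = +0.9763;  D = cos φ₁ sin φ₂ − sin φ₁ cos φ₂ cos Δλ = -0.0262
initial course = atan2(N, D) = 91.54°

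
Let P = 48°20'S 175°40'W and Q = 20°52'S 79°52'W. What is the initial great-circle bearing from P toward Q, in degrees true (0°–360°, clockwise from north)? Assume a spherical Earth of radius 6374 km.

108.3°

θ = atan2( sin Δλ·cos φ₂ ,  cos φ₁ sin φ₂ − sin φ₁ cos φ₂ cos Δλ )
  = atan2(+0.9296, -0.3073) = 108.29°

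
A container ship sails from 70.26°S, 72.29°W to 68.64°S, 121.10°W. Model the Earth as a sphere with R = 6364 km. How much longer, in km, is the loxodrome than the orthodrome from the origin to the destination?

51 km

Great circle: cos σ = sin φ₁ sin φ₂ + cos φ₁ cos φ₂ cos Δλ,  σ = 0.2923 rad → d_gc = 1859.9 km
Rhumb line: Δψ = +0.0806, q = Δφ/Δψ = 0.3508, d_rh = R√(Δφ²+q²Δλ²) = 1910.6 km
Excess = 1910.6 − 1859.9 = 50.7 ≈ 51 km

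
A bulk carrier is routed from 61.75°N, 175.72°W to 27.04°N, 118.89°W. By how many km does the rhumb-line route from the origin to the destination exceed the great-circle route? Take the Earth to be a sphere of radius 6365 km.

Great circle: cos σ = sin φ₁ sin φ₂ + cos φ₁ cos φ₂ cos Δλ,  σ = 0.8878 rad → d_gc = 5650.8 km
Rhumb line: Δψ = -0.8892, q = Δφ/Δψ = 0.6813, d_rh = R√(Δφ²+q²Δλ²) = 5776.4 km
Excess = 5776.4 − 5650.8 = 125.6 ≈ 126 km

126 km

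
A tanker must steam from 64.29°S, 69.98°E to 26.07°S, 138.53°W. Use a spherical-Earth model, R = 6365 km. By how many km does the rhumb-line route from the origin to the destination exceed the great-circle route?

2283 km

Great circle: cos σ = sin φ₁ sin φ₂ + cos φ₁ cos φ₂ cos Δλ,  σ = 1.5172 rad → d_gc = 9657.2 km
Rhumb line: Δψ = +1.0059, q = Δφ/Δψ = 0.6631, d_rh = R√(Δφ²+q²Δλ²) = 11940.2 km
Excess = 11940.2 − 9657.2 = 2283.0 ≈ 2283 km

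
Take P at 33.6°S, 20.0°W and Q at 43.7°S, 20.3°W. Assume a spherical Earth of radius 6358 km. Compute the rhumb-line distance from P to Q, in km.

1121 km

Rhumb course C = atan2(Δλ, Δψ) with Δψ = ln[tan(π/4+φ₂/2)/tan(π/4+φ₁/2)] = -0.2264, Δλ = -0.0052 → C = 181.32°
d = R·|Δφ| / |cos C| = 6358·0.17628 / 0.99973 = 1121 km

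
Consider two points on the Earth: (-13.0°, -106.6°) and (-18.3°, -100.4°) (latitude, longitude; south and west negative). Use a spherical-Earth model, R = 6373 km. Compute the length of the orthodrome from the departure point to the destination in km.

Haversine: a = sin²(Δφ/2)+cos φ₁ cos φ₂ sin²(Δλ/2) = 0.00484;  σ = 2·atan2(√a,√(1−a))
σ = 7.981° → d = Rσ = 6373·0.13930 = 888 km

888 km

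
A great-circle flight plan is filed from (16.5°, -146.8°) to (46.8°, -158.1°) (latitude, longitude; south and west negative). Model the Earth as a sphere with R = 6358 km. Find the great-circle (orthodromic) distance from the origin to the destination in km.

3519 km

cos σ = sin φ₁ sin φ₂ + cos φ₁ cos φ₂ cos Δλ
      = sin(16.50°)sin(46.80°) + cos(16.50°)cos(46.80°)cos(-11.30°) = 0.8507
σ = 31.715° → d = Rσ = 6358·0.55353 = 3519 km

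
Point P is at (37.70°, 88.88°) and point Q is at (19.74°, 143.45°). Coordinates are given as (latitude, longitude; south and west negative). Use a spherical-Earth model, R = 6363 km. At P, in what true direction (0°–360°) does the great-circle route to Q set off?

N = sin Δλ·cos φ₂ = +0.7669;  D = cos φ₁ sin φ₂ − sin φ₁ cos φ₂ cos Δλ = -0.0664
initial course = atan2(N, D) = 94.95°

95.0°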